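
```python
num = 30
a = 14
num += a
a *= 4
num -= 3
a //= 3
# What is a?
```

Trace:
`num = 30` → num = 30
`a = 14` → a = 14
`num += a` → num = 44
`a *= 4` → a = 56
`num -= 3` → num = 41
`a //= 3` → a = 18
So a = 18

Answer: 18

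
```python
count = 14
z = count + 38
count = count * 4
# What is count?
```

Trace:
`count = 14` → count = 14
`z = count + 38` → z = 52
`count = count * 4` → count = 56
So count = 56

Answer: 56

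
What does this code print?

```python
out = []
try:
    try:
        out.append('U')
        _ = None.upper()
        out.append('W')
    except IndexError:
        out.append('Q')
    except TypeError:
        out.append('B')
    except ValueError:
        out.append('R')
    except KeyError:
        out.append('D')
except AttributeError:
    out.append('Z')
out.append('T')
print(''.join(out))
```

Execution trace: 'U' (try body) → 'Z' (outer except AttributeError) → 'T' (after the try/except). Output: UZT

Answer: UZT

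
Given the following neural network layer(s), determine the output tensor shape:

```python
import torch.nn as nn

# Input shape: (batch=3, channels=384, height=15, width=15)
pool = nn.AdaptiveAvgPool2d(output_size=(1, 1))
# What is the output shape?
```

Input: (3, 384, 15, 15) -> Output: (3, 384, 1, 1)

Answer: (3, 384, 1, 1)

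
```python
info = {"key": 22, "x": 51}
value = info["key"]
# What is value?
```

Trace:
`info = {"key": 22, "x": 51}` → info = {'key': 22, 'x': 51}
`value = info["key"]` → value = 22
So value = 22

Answer: 22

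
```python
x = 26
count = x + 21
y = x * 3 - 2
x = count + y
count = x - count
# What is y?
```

Trace:
`x = 26` → x = 26
`count = x + 21` → count = 47
`y = x * 3 - 2` → y = 76
`x = count + y` → x = 123
`count = x - count` → count = 76
So y = 76

Answer: 76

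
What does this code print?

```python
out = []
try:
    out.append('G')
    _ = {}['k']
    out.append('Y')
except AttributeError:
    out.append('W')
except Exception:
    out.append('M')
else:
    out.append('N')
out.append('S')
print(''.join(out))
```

Execution trace: 'G' (try body) → 'M' (except Exception) → 'S' (after the try/except). Output: GMS

Answer: GMS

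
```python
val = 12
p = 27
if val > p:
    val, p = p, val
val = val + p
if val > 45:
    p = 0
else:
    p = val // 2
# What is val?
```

Trace:
`val = 12` → val = 12
`p = 27` → p = 27
`if val > p: ...` → val > p is False → no variable changes
`val = val + p` → val = 39
`if val > 45: ...` → val > 45 is False, take else branch → p = 19
So val = 39

Answer: 39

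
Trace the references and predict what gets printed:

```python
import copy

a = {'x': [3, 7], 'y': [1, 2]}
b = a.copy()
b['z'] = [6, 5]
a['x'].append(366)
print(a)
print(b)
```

Key concept: shallow copy of dict with mutable values.
Step by step:
`a = {'x': [3, 7], 'y': [1, 2]}` → a = {'x': [3, 7], 'y': [1, 2]}
`b = a.copy()` → b = {'x': [3, 7], 'y': [1, 2]}
`b['z'] = [6, 5]` → b = {'x': [3, 7], 'y': [1, 2], 'z': [6, 5]}
`a['x'].append(366)` → a = {'x': [3, 7, 366], 'y': [1, 2]}; b = {'x': [3, 7, 366], 'y': [1, 2], 'z': [6, 5]}
`print(a)` → prints {'x': [3, 7, 366], 'y': [1, 2]}
`print(b)` → prints {'x': [3, 7, 366], 'y': [1, 2], 'z': [6, 5]}

Answer:
{'x': [3, 7, 366], 'y': [1, 2]}
{'x': [3, 7, 366], 'y': [1, 2], 'z': [6, 5]}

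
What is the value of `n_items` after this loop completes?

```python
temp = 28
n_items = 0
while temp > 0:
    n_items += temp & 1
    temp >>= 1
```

Count set bits in 28 (binary: 0b11100)
`n_items` takes the values: 0 → 1 → 2 → 3

Answer: 3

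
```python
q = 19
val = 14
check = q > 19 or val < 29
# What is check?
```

Trace:
`q = 19` → q = 19
`val = 14` → val = 14
`check = q > 19 or val < 29` → check = True
So check = True

Answer: True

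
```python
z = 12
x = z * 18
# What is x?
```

Trace:
`z = 12` → z = 12
`x = z * 18` → x = 216
So x = 216

Answer: 216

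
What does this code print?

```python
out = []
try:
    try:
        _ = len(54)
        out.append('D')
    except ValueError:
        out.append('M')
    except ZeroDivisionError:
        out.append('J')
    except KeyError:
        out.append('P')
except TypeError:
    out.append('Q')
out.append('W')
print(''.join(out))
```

Execution trace: 'Q' (outer except TypeError) → 'W' (after the try/except). Output: QW

Answer: QW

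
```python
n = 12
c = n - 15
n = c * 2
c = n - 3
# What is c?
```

Trace:
`n = 12` → n = 12
`c = n - 15` → c = -3
`n = c * 2` → n = -6
`c = n - 3` → c = -9
So c = -9

Answer: -9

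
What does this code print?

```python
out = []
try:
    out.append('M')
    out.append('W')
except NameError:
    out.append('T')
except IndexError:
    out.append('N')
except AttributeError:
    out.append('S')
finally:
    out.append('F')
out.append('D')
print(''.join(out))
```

Execution trace: 'M' (try body) → 'W' (try body, no exception) → 'F' (finally) → 'D' (after the try/except). Output: MWFD

Answer: MWFD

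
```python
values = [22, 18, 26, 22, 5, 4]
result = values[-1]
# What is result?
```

Trace:
`values = [22, 18, 26, 22, 5, 4]` → values = [22, 18, 26, 22, 5, 4]
`result = values[-1]` → result = 4
So result = 4

Answer: 4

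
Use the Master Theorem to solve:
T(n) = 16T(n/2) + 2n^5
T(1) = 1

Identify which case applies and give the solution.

a=16, b=2, f(n)=2n^5. log_2(16) = 4. Since c=5 > 4 and the regularity condition holds (16(n/2)^5 = (16/2^5)n^5 with 16/2^5 < 1), Case 3 applies: T(n) = Θ(f(n)) = O(n^5).

Answer: O(n^5) - Case 3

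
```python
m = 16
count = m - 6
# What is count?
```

Trace:
`m = 16` → m = 16
`count = m - 6` → count = 10
So count = 10

Answer: 10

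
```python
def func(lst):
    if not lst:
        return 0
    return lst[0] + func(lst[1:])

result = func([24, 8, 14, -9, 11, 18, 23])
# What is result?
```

24 + 8 + 14 + (-9) + 11 + 18 + 23 + 0 = 89

Answer: 89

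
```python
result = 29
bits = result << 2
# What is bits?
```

Trace:
`result = 29` → result = 29
`bits = result << 2` → bits = 116
So bits = 116

Answer: 116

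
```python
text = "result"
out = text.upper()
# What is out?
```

Trace:
`text = "result"` → text = 'result'
`out = text.upper()` → out = 'RESULT'
So out = 'RESULT'

Answer: 'RESULT'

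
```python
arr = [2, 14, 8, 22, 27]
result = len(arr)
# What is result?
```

Trace:
`arr = [2, 14, 8, 22, 27]` → arr = [2, 14, 8, 22, 27]
`result = len(arr)` → result = 5
So result = 5

Answer: 5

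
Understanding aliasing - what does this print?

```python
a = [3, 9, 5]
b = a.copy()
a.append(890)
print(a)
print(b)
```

Key concept: list.copy() creates independent copy.
Step by step:
`a = [3, 9, 5]` → a = [3, 9, 5]
`b = a.copy()` → b = [3, 9, 5]
`a.append(890)` → a = [3, 9, 5, 890]
`print(a)` → prints [3, 9, 5, 890]
`print(b)` → prints [3, 9, 5]

Answer:
[3, 9, 5, 890]
[3, 9, 5]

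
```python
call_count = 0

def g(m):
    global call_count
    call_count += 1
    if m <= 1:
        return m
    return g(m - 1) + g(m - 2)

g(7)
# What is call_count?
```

Calls(m) = 1 + Calls(m-1) + Calls(m-2); Calls(0)=Calls(1)=1. For m=7 this gives 41.

Answer: 41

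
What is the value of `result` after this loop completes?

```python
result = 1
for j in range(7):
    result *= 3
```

3^7 = 2187
`result` takes the values: 1 → 3 → 9 → 27 → 81 → 243 → 729 → 2187

Answer: 2187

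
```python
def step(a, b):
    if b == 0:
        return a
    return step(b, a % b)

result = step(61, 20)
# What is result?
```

step(61, 20) -> step(20, 1) -> step(1, 0) -> 1

Answer: 1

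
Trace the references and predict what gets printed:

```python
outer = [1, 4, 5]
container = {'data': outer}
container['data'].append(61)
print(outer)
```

Key concept: dict holds reference to list.
Step by step:
`outer = [1, 4, 5]` → outer = [1, 4, 5]
`container = {'data': outer}` → container = {'data': [1, 4, 5]}
`container['data'].append(61)` → outer = [1, 4, 5, 61]; container = {'data': [1, 4, 5, 61]}
`print(outer)` → prints [1, 4, 5, 61]

Answer: [1, 4, 5, 61]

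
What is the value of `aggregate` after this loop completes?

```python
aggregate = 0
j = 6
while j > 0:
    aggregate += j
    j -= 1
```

Sum 6 down to 1
`aggregate` takes the values: 0 → 6 → 11 → 15 → 18 → 20 → 21

Answer: 21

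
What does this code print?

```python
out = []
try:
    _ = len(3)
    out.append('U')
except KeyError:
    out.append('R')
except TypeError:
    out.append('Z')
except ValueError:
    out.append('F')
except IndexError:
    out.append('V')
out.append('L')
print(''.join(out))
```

Execution trace: 'Z' (except TypeError) → 'L' (after the try/except). Output: ZL

Answer: ZL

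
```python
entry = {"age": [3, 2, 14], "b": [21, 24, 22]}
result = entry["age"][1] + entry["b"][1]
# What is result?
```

Trace:
`entry = {"age": [3, 2, 14], "b": [21, 24, 22]}` → entry = {'age': [3, 2, 14], 'b': [21, 24, 22]}
`result = entry["age"][1] + entry["b"][1]` → result = 26
So result = 26

Answer: 26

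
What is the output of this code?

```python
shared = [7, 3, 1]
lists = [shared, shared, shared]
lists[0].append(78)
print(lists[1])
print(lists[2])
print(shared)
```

Key concept: list of same reference.
Step by step:
`shared = [7, 3, 1]` → shared = [7, 3, 1]
`lists = [shared, shared, shared]` → lists = [[7, 3, 1], [7, 3, 1], [7, 3, 1]]
`lists[0].append(78)` → shared = [7, 3, 1, 78]; lists = [[7, 3, 1, 78], [7, 3, 1, 78], [7, 3, 1, 78]]
`print(lists[1])` → prints [7, 3, 1, 78]
`print(lists[2])` → prints [7, 3, 1, 78]
`print(shared)` → prints [7, 3, 1, 78]

Answer:
[7, 3, 1, 78]
[7, 3, 1, 78]
[7, 3, 1, 78]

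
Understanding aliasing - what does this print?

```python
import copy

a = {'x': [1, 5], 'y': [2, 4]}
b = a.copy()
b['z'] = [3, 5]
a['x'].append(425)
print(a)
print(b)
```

Key concept: shallow copy of dict with mutable values.
Step by step:
`a = {'x': [1, 5], 'y': [2, 4]}` → a = {'x': [1, 5], 'y': [2, 4]}
`b = a.copy()` → b = {'x': [1, 5], 'y': [2, 4]}
`b['z'] = [3, 5]` → b = {'x': [1, 5], 'y': [2, 4], 'z': [3, 5]}
`a['x'].append(425)` → a = {'x': [1, 5, 425], 'y': [2, 4]}; b = {'x': [1, 5, 425], 'y': [2, 4], 'z': [3, 5]}
`print(a)` → prints {'x': [1, 5, 425], 'y': [2, 4]}
`print(b)` → prints {'x': [1, 5, 425], 'y': [2, 4], 'z': [3, 5]}

Answer:
{'x': [1, 5, 425], 'y': [2, 4]}
{'x': [1, 5, 425], 'y': [2, 4], 'z': [3, 5]}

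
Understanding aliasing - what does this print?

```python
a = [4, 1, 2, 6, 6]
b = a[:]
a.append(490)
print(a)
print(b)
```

Key concept: slice [:] creates copy.
Step by step:
`a = [4, 1, 2, 6, 6]` → a = [4, 1, 2, 6, 6]
`b = a[:]` → b = [4, 1, 2, 6, 6]
`a.append(490)` → a = [4, 1, 2, 6, 6, 490]
`print(a)` → prints [4, 1, 2, 6, 6, 490]
`print(b)` → prints [4, 1, 2, 6, 6]

Answer:
[4, 1, 2, 6, 6, 490]
[4, 1, 2, 6, 6]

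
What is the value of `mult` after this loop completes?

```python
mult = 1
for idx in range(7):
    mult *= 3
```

3^7 = 2187
`mult` takes the values: 1 → 3 → 9 → 27 → 81 → 243 → 729 → 2187

Answer: 2187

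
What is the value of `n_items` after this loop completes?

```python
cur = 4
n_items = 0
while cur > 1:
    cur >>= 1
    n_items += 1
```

Count right shifts until 1
`n_items` takes the values: 0 → 1 → 2

Answer: 2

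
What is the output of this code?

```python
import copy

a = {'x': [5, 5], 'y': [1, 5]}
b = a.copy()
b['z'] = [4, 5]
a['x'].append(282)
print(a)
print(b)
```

Key concept: shallow copy of dict with mutable values.
Step by step:
`a = {'x': [5, 5], 'y': [1, 5]}` → a = {'x': [5, 5], 'y': [1, 5]}
`b = a.copy()` → b = {'x': [5, 5], 'y': [1, 5]}
`b['z'] = [4, 5]` → b = {'x': [5, 5], 'y': [1, 5], 'z': [4, 5]}
`a['x'].append(282)` → a = {'x': [5, 5, 282], 'y': [1, 5]}; b = {'x': [5, 5, 282], 'y': [1, 5], 'z': [4, 5]}
`print(a)` → prints {'x': [5, 5, 282], 'y': [1, 5]}
`print(b)` → prints {'x': [5, 5, 282], 'y': [1, 5], 'z': [4, 5]}

Answer:
{'x': [5, 5, 282], 'y': [1, 5]}
{'x': [5, 5, 282], 'y': [1, 5], 'z': [4, 5]}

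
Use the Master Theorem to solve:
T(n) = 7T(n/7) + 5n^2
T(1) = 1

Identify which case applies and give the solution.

a=7, b=7, f(n)=5n^2. log_7(7) = 1. Since c=2 > 1 and the regularity condition holds (7(n/7)^2 = (7/7^2)n^2 with 7/7^2 < 1), Case 3 applies: T(n) = Θ(f(n)) = O(n^2).

Answer: O(n^2) - Case 3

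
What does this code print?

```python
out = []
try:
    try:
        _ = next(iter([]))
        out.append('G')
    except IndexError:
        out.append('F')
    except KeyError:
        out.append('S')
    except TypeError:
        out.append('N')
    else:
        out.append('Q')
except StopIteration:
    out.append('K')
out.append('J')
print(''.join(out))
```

Execution trace: 'K' (outer except StopIteration) → 'J' (after the try/except). Output: KJ

Answer: KJ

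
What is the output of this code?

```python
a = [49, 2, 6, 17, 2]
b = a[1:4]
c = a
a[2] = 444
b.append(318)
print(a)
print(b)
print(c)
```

Key concept: slice vs alias.
Step by step:
`a = [49, 2, 6, 17, 2]` → a = [49, 2, 6, 17, 2]
`b = a[1:4]` → b = [2, 6, 17]
`c = a` → c = [49, 2, 6, 17, 2] (same object as a)
`a[2] = 444` → a = [49, 2, 444, 17, 2] (same object as c); c = [49, 2, 444, 17, 2] (same object as a)
`b.append(318)` → b = [2, 6, 17, 318]
`print(a)` → prints [49, 2, 444, 17, 2]
`print(b)` → prints [2, 6, 17, 318]
`print(c)` → prints [49, 2, 444, 17, 2]

Answer:
[49, 2, 444, 17, 2]
[2, 6, 17, 318]
[49, 2, 444, 17, 2]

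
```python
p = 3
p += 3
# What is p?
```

Trace:
`p = 3` → p = 3
`p += 3` → p = 6
So p = 6

Answer: 6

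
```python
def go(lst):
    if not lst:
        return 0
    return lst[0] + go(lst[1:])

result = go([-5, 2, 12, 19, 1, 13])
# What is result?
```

(-5) + 2 + 12 + 19 + 1 + 13 + 0 = 42

Answer: 42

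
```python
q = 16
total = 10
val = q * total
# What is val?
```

Trace:
`q = 16` → q = 16
`total = 10` → total = 10
`val = q * total` → val = 160
So val = 160

Answer: 160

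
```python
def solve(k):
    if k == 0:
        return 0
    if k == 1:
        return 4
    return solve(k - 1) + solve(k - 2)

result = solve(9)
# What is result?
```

Build up from base cases: solve(0)=0, solve(1)=4, solve(2)=4, solve(3)=8, solve(4)=12, solve(5)=20, solve(6)=32, ..., solve(9)=136

Answer: 136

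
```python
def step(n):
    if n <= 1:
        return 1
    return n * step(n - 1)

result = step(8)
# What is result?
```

step(8) = 8 * 7 * 6 * 5 * 4 * 3 * 2 * 1 = 40320

Answer: 40320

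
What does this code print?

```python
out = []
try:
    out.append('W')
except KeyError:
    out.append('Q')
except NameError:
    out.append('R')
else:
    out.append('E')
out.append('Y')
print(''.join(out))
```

Execution trace: 'W' (try body, no exception) → 'E' (else) → 'Y' (after the try/except). Output: WEY

Answer: WEY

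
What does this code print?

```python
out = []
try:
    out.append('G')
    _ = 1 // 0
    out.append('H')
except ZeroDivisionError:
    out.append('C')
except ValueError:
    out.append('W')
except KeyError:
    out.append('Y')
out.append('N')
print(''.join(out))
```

Execution trace: 'G' (try body) → 'C' (except ZeroDivisionError) → 'N' (after the try/except). Output: GCN

Answer: GCN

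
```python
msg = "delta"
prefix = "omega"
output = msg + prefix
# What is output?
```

Trace:
`msg = "delta"` → msg = 'delta'
`prefix = "omega"` → prefix = 'omega'
`output = msg + prefix` → output = 'deltaomega'
So output = 'deltaomega'

Answer: 'deltaomega'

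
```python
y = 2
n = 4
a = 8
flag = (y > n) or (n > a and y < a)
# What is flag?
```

Trace:
`y = 2` → y = 2
`n = 4` → n = 4
`a = 8` → a = 8
`flag = (y > n) or (n > a and y < a)` → flag = False
So flag = False

Answer: False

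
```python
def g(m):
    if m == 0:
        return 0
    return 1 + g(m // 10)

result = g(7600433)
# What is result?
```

Count of digits of 7600433: 7

Answer: 7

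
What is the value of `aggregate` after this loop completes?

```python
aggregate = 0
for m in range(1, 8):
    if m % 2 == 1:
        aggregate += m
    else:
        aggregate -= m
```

Add odd, subtract even
`aggregate` takes the values: 0 → 1 → -1 → 2 → -2 → 3 → -3 → 4

Answer: 4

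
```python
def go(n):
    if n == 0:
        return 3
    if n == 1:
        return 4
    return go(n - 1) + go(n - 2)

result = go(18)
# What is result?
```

Build up from base cases: go(0)=3, go(1)=4, go(2)=7, go(3)=11, go(4)=18, go(5)=29, go(6)=47, ..., go(18)=15127

Answer: 15127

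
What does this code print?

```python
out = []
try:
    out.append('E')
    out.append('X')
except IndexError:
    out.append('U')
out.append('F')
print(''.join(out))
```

Execution trace: 'E' (try body) → 'X' (try body, no exception) → 'F' (after the try/except). Output: EXF

Answer: EXF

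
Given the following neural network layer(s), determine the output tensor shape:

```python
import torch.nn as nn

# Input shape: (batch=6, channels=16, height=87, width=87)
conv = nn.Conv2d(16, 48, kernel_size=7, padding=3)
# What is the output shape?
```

Input: (6, 16, 87, 87) -> Output: (6, 48, 87, 87)

Answer: (6, 48, 87, 87)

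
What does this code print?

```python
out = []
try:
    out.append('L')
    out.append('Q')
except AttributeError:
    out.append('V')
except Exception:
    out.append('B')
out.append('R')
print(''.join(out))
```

Execution trace: 'L' (try body) → 'Q' (try body, no exception) → 'R' (after the try/except). Output: LQR

Answer: LQR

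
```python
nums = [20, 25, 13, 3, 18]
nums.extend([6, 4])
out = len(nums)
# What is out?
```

Trace:
`nums = [20, 25, 13, 3, 18]` → nums = [20, 25, 13, 3, 18]
`nums.extend([6, 4])` → nums = [20, 25, 13, 3, 18, 6, 4]
`out = len(nums)` → out = 7
So out = 7

Answer: 7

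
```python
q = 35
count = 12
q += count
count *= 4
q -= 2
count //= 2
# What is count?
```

Trace:
`q = 35` → q = 35
`count = 12` → count = 12
`q += count` → q = 47
`count *= 4` → count = 48
`q -= 2` → q = 45
`count //= 2` → count = 24
So count = 24

Answer: 24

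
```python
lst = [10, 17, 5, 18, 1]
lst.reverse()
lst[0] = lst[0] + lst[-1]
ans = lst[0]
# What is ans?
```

Trace:
`lst = [10, 17, 5, 18, 1]` → lst = [10, 17, 5, 18, 1]
`lst.reverse()` → lst = [1, 18, 5, 17, 10]
`lst[0] = lst[0] + lst[-1]` → lst = [11, 18, 5, 17, 10]
`ans = lst[0]` → ans = 11
So ans = 11

Answer: 11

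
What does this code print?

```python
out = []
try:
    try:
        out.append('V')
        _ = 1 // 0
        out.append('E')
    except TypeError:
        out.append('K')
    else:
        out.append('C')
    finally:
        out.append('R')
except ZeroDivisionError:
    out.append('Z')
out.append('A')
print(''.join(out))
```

Execution trace: 'V' (try body) → 'R' (finally) → 'Z' (outer except ZeroDivisionError) → 'A' (after the try/except). Output: VRZA

Answer: VRZA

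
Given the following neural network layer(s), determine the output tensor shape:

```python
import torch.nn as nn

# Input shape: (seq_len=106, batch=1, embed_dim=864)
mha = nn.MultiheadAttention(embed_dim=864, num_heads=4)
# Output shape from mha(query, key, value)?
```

Input: (106, 1, 864) -> Output: (106, 1, 864)

Answer: (106, 1, 864)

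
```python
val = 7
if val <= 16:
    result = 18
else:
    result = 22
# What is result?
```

Trace:
`val = 7` → val = 7
`if val <= 16: ...` → val <= 16 is True → result = 18
So result = 18

Answer: 18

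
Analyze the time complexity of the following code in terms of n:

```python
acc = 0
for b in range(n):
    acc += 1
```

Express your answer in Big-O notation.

Each loop level contributes: n. Multiplying the contributions gives O(n).

Answer: O(n)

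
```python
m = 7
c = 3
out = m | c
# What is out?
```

Trace:
`m = 7` → m = 7
`c = 3` → c = 3
`out = m | c` → out = 7
So out = 7

Answer: 7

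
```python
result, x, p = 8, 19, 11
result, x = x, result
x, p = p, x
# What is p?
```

Trace:
`result, x, p = 8, 19, 11` → result = 8; x = 19; p = 11
`result, x = x, result` → result = 19; x = 8
`x, p = p, x` → x = 11; p = 8
So p = 8

Answer: 8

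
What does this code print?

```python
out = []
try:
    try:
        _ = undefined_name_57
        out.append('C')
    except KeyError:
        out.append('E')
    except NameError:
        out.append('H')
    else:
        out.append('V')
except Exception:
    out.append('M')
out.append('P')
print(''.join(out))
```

Execution trace: 'H' (inner except NameError) → 'P' (after the try/except). Output: HP

Answer: HP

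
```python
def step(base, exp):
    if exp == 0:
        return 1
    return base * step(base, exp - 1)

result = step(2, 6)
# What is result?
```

step(2, 6) = 2 * 2 * 2 * 2 * 2 * 2 = 64

Answer: 64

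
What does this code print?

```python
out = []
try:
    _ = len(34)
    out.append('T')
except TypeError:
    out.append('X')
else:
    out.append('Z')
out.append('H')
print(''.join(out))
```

Execution trace: 'X' (except TypeError) → 'H' (after the try/except). Output: XH

Answer: XH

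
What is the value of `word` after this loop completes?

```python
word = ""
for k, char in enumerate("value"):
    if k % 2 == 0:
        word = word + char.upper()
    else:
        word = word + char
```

Uppercase even positions in 'value'
`word` takes the values: "" → "V" → "Va" → "VaL" → "VaLu" → "VaLuE"

Answer: "VaLuE"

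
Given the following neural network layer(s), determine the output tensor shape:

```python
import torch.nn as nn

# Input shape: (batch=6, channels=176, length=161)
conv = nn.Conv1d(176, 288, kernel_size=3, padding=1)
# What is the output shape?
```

Input: (6, 176, 161) -> Output: (6, 288, 161)

Answer: (6, 288, 161)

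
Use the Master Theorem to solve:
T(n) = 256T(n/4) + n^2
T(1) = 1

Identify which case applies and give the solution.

a=256, b=4, f(n)=n^2. log_4(256) = 4. Since c=2 < 4, Case 1 applies: T(n) = Θ(n^log_b(a)) = O(n^4).

Answer: O(n^4) - Case 1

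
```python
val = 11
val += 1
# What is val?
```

Trace:
`val = 11` → val = 11
`val += 1` → val = 12
So val = 12

Answer: 12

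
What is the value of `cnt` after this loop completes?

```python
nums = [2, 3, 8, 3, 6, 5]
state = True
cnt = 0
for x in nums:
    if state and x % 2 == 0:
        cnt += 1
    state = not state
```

Count even values at even positions
`cnt` takes the values: 0 → 1 → 2 → 3

Answer: 3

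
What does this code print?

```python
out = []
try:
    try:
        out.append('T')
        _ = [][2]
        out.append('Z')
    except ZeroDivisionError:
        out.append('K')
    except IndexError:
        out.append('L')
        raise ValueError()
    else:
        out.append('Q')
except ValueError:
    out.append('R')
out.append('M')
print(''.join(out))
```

Execution trace: 'T' (inner try body) → 'L' (inner except IndexError) → 'R' (outer except ValueError) → 'M' (after the try/except). Output: TLRM

Answer: TLRM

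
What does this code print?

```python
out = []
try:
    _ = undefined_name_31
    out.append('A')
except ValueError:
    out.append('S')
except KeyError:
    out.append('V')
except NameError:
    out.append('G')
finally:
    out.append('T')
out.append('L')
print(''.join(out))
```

Execution trace: 'G' (except NameError) → 'T' (finally) → 'L' (after the try/except). Output: GTL

Answer: GTL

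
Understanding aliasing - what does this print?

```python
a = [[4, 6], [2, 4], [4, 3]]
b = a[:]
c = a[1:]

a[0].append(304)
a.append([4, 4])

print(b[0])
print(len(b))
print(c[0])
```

Key concept: slice with nested mutation.
Step by step:
`a = [[4, 6], [2, 4], [4, 3]]` → a = [[4, 6], [2, 4], [4, 3]]
`b = a[:]` → b = [[4, 6], [2, 4], [4, 3]]
`c = a[1:]` → c = [[2, 4], [4, 3]]
`a[0].append(304)` → a = [[4, 6, 304], [2, 4], [4, 3]]; b = [[4, 6, 304], [2, 4], [4, 3]]
`a.append([4, 4])` → a = [[4, 6, 304], [2, 4], [4, 3], [4, 4]]
`print(b[0])` → prints [4, 6, 304]
`print(len(b))` → prints 3
`print(c[0])` → prints [2, 4]

Answer:
[4, 6, 304]
3
[2, 4]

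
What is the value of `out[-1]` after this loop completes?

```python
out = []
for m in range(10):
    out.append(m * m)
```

Last element of squares 0 to 9
`out` takes the values: [] → [0] → [0, 1] → [0, 1, 4] → [0, 1, 4, 9] → [0, 1, 4, 9, 16] → [0, 1, 4, 9, 16, 25] → [0, 1, 4, 9, 16, 25, 36] → [0, 1, 4, 9, 16, 25, 36, 49] → [0, 1, 4, 9, 16, 25, 36, 49, 64] → [0, 1, 4, 9, 16, 25, 36, 49, 64, 81]
So `out[-1]` = 81

Answer: 81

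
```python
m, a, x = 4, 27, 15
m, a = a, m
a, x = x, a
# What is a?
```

Trace:
`m, a, x = 4, 27, 15` → m = 4; a = 27; x = 15
`m, a = a, m` → m = 27; a = 4
`a, x = x, a` → a = 15; x = 4
So a = 15

Answer: 15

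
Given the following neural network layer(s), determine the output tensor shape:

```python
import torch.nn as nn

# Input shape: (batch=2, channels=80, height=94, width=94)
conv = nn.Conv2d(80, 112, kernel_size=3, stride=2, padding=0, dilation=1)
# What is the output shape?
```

Input: (2, 80, 94, 94) -> Output: (2, 112, 46, 46)

Answer: (2, 112, 46, 46)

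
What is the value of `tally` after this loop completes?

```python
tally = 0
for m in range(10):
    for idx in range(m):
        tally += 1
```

Triangle number: 0+1+2+...+9
`tally` takes the values: 0 → 1 → 2 → 3 → 4 → 5 → 6 → 7 → 8 → 9 → 10 → 11 → 12 → 13 → 14 → 15 → 16 → 17 → 18 → 19 → 20 → 21 → 22 → 23 → 24 → 25 → 26 → 27 → 28 → 29 → … → 41 → 42 → 43 → 44 → 45

Answer: 45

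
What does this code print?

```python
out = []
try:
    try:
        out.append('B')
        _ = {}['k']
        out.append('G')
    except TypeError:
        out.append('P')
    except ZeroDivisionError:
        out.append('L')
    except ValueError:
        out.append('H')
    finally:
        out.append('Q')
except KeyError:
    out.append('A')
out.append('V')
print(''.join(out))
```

Execution trace: 'B' (try body) → 'Q' (finally) → 'A' (outer except KeyError) → 'V' (after the try/except). Output: BQAV

Answer: BQAV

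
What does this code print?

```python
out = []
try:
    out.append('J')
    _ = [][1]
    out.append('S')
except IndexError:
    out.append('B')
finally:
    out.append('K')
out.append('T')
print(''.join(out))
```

Execution trace: 'J' (try body) → 'B' (except IndexError) → 'K' (finally) → 'T' (after the try/except). Output: JBKT

Answer: JBKT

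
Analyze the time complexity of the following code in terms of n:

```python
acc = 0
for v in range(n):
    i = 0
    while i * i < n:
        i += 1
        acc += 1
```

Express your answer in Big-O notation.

Each loop level contributes: n × √n. Multiplying the contributions gives O(n√n).

Answer: O(n√n)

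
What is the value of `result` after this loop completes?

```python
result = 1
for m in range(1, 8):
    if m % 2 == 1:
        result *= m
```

Product of odd numbers 1 to 7
`result` takes the values: 1 → 3 → 15 → 105

Answer: 105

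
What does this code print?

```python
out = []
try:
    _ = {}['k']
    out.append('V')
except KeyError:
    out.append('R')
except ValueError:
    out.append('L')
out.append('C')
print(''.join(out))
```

Execution trace: 'R' (except KeyError) → 'C' (after the try/except). Output: RC

Answer: RC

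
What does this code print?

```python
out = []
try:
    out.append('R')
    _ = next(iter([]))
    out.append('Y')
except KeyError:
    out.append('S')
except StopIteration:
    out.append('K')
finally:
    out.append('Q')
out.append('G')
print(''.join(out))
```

Execution trace: 'R' (try body) → 'K' (except StopIteration) → 'Q' (finally) → 'G' (after the try/except). Output: RKQG

Answer: RKQG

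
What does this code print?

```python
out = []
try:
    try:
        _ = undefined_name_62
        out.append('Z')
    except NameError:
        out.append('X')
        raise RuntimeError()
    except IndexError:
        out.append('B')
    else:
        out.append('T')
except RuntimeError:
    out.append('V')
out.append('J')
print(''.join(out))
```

Execution trace: 'X' (inner except NameError) → 'V' (outer except RuntimeError) → 'J' (after the try/except). Output: XVJ

Answer: XVJ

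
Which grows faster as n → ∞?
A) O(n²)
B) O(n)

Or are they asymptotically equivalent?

O(n²) vs O(n): Higher order terms dominate.

Answer: A) O(n²) grows faster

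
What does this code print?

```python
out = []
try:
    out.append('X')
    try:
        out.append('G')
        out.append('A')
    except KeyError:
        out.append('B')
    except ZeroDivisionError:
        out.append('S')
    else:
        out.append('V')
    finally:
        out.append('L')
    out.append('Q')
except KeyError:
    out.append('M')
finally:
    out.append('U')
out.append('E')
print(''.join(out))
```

Execution trace: 'X' (try body) → 'G' (inner try body) → 'A' (inner try body, no exception) → 'V' (inner else) → 'L' (inner finally) → 'Q' (try body, no exception) → 'U' (finally) → 'E' (after the try/except). Output: XGAVLQUE

Answer: XGAVLQUE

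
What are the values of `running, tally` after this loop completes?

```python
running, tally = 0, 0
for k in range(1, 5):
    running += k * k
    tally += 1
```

Sum of squares and count
`running, tally` takes the values: (0, 0) → (1, 0) → (1, 1) → (5, 1) → (5, 2) → (14, 2) → (14, 3) → (30, 3) → (30, 4)

Answer: 30, 4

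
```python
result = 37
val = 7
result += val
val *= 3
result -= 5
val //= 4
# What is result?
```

Trace:
`result = 37` → result = 37
`val = 7` → val = 7
`result += val` → result = 44
`val *= 3` → val = 21
`result -= 5` → result = 39
`val //= 4` → val = 5
So result = 39

Answer: 39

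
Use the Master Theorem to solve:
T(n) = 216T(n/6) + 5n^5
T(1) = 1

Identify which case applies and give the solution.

a=216, b=6, f(n)=5n^5. log_6(216) = 3. Since c=5 > 3 and the regularity condition holds (216(n/6)^5 = (216/6^5)n^5 with 216/6^5 < 1), Case 3 applies: T(n) = Θ(f(n)) = O(n^5).

Answer: O(n^5) - Case 3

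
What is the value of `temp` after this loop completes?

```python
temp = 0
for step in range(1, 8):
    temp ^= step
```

XOR of 1 to 7
`temp` takes the values: 0 → 1 → 3 → 0 → 4 → 1 → 7 → 0

Answer: 0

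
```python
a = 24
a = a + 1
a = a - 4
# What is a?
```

Trace:
`a = 24` → a = 24
`a = a + 1` → a = 25
`a = a - 4` → a = 21
So a = 21

Answer: 21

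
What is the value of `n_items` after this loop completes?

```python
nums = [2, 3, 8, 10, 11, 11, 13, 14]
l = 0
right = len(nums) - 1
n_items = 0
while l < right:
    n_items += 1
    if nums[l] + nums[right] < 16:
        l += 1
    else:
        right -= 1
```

Steps to find pair summing to 16
`n_items` takes the values: 0 → 1 → 2 → 3 → 4 → 5 → 6 → 7

Answer: 7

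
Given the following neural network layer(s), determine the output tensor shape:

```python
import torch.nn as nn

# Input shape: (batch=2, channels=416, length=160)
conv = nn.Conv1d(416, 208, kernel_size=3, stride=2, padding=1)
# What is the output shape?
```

Input: (2, 416, 160) -> Output: (2, 208, 80)

Answer: (2, 208, 80)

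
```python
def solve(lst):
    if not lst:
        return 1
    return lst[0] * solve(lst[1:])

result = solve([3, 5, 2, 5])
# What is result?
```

Product over [3, 5, 2, 5] = 3 * 5 * 2 * 5 = 150

Answer: 150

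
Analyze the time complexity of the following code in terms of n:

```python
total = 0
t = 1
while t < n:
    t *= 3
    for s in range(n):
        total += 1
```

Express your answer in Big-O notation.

Each loop level contributes: log n × n. Multiplying the contributions gives O(n log n).

Answer: O(n log n)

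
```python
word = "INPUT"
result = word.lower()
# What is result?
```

Trace:
`word = "INPUT"` → word = 'INPUT'
`result = word.lower()` → result = 'input'
So result = 'input'

Answer: 'input'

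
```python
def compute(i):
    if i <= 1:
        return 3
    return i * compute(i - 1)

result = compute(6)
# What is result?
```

compute(6) = 6 * 5 * 4 * 3 * 2 * 3 = 2160

Answer: 2160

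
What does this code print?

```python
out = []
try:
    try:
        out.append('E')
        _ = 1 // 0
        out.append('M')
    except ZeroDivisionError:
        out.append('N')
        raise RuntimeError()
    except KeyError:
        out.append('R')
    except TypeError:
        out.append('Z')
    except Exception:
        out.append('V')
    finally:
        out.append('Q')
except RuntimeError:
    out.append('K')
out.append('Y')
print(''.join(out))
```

Execution trace: 'E' (inner try body) → 'N' (inner except ZeroDivisionError) → 'Q' (inner finally) → 'K' (outer except RuntimeError) → 'Y' (after the try/except). Output: ENQKY

Answer: ENQKY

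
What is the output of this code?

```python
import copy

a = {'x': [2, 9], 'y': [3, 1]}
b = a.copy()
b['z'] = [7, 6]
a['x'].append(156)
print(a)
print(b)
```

Key concept: shallow copy of dict with mutable values.
Step by step:
`a = {'x': [2, 9], 'y': [3, 1]}` → a = {'x': [2, 9], 'y': [3, 1]}
`b = a.copy()` → b = {'x': [2, 9], 'y': [3, 1]}
`b['z'] = [7, 6]` → b = {'x': [2, 9], 'y': [3, 1], 'z': [7, 6]}
`a['x'].append(156)` → a = {'x': [2, 9, 156], 'y': [3, 1]}; b = {'x': [2, 9, 156], 'y': [3, 1], 'z': [7, 6]}
`print(a)` → prints {'x': [2, 9, 156], 'y': [3, 1]}
`print(b)` → prints {'x': [2, 9, 156], 'y': [3, 1], 'z': [7, 6]}

Answer:
{'x': [2, 9, 156], 'y': [3, 1]}
{'x': [2, 9, 156], 'y': [3, 1], 'z': [7, 6]}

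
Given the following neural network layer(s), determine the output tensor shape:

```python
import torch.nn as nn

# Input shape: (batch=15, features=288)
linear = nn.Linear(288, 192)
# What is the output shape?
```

Input: (15, 288) -> Output: (15, 192)

Answer: (15, 192)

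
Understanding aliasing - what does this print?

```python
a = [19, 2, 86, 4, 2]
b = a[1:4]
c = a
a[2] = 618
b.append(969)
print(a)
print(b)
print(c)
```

Key concept: slice vs alias.
Step by step:
`a = [19, 2, 86, 4, 2]` → a = [19, 2, 86, 4, 2]
`b = a[1:4]` → b = [2, 86, 4]
`c = a` → c = [19, 2, 86, 4, 2] (same object as a)
`a[2] = 618` → a = [19, 2, 618, 4, 2] (same object as c); c = [19, 2, 618, 4, 2] (same object as a)
`b.append(969)` → b = [2, 86, 4, 969]
`print(a)` → prints [19, 2, 618, 4, 2]
`print(b)` → prints [2, 86, 4, 969]
`print(c)` → prints [19, 2, 618, 4, 2]

Answer:
[19, 2, 618, 4, 2]
[2, 86, 4, 969]
[19, 2, 618, 4, 2]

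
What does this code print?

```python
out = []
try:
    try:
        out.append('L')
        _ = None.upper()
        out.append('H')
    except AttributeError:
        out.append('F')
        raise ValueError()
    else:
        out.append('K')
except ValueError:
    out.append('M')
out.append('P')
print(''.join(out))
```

Execution trace: 'L' (inner try body) → 'F' (inner except AttributeError) → 'M' (outer except ValueError) → 'P' (after the try/except). Output: LFMP

Answer: LFMP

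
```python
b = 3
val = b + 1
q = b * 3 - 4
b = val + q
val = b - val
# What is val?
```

Trace:
`b = 3` → b = 3
`val = b + 1` → val = 4
`q = b * 3 - 4` → q = 5
`b = val + q` → b = 9
`val = b - val` → val = 5
So val = 5

Answer: 5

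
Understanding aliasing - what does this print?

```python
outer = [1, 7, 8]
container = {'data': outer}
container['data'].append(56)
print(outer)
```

Key concept: dict holds reference to list.
Step by step:
`outer = [1, 7, 8]` → outer = [1, 7, 8]
`container = {'data': outer}` → container = {'data': [1, 7, 8]}
`container['data'].append(56)` → outer = [1, 7, 8, 56]; container = {'data': [1, 7, 8, 56]}
`print(outer)` → prints [1, 7, 8, 56]

Answer: [1, 7, 8, 56]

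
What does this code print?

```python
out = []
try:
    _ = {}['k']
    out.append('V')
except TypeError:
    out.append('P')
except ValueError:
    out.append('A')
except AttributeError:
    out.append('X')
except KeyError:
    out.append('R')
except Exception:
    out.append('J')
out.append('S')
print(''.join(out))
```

Execution trace: 'R' (except KeyError) → 'S' (after the try/except). Output: RS

Answer: RS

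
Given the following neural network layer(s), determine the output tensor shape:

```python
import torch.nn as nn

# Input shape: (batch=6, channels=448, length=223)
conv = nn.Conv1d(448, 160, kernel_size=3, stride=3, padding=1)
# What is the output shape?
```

Input: (6, 448, 223) -> Output: (6, 160, 75)

Answer: (6, 160, 75)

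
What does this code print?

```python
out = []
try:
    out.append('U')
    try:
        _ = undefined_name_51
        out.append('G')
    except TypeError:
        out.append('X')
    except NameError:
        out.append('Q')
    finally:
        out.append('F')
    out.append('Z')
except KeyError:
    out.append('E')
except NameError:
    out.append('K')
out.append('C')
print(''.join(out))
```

Execution trace: 'U' (try body) → 'Q' (inner except NameError) → 'F' (inner finally) → 'Z' (try body, no exception) → 'C' (after the try/except). Output: UQFZC

Answer: UQFZC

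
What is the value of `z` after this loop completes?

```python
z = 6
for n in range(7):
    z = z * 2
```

Multiply by 2, 7 times: 6 * 2^7 = 768
`z` takes the values: 6 → 12 → 24 → 48 → 96 → 192 → 384 → 768

Answer: 768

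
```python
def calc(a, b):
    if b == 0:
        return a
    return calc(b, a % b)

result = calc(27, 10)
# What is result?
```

calc(27, 10) -> calc(10, 7) -> calc(7, 3) -> calc(3, 1) -> calc(1, 0) -> 1

Answer: 1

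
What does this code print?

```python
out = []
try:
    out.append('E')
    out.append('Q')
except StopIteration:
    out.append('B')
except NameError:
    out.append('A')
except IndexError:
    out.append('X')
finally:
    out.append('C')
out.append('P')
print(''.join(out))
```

Execution trace: 'E' (try body) → 'Q' (try body, no exception) → 'C' (finally) → 'P' (after the try/except). Output: EQCP

Answer: EQCP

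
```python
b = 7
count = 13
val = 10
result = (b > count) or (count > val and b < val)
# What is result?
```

Trace:
`b = 7` → b = 7
`count = 13` → count = 13
`val = 10` → val = 10
`result = (b > count) or (count > val and b < val)` → result = True
So result = True

Answer: True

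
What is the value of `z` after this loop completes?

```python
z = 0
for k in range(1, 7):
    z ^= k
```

XOR of 1 to 6
`z` takes the values: 0 → 1 → 3 → 0 → 4 → 1 → 7

Answer: 7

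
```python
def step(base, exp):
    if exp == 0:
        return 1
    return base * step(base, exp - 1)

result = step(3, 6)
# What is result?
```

step(3, 6) = 3 * 3 * 3 * 3 * 3 * 3 = 729

Answer: 729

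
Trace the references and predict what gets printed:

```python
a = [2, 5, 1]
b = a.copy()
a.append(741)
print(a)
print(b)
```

Key concept: list.copy() creates independent copy.
Step by step:
`a = [2, 5, 1]` → a = [2, 5, 1]
`b = a.copy()` → b = [2, 5, 1]
`a.append(741)` → a = [2, 5, 1, 741]
`print(a)` → prints [2, 5, 1, 741]
`print(b)` → prints [2, 5, 1]

Answer:
[2, 5, 1, 741]
[2, 5, 1]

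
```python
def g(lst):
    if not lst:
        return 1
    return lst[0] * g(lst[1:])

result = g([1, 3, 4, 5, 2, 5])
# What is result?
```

Product over [1, 3, 4, 5, 2, 5] = 1 * 3 * 4 * 5 * 2 * 5 = 600

Answer: 600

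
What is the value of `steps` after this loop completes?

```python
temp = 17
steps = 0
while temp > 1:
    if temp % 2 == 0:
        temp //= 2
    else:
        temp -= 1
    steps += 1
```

Steps to reduce 17 to 1
`steps` takes the values: 0 → 1 → 2 → 3 → 4 → 5

Answer: 5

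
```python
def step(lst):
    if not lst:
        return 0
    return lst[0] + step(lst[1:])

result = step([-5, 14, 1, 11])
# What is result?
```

(-5) + 14 + 1 + 11 + 0 = 21

Answer: 21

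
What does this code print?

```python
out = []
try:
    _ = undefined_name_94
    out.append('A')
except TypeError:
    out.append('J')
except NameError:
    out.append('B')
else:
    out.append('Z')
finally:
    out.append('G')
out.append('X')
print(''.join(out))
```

Execution trace: 'B' (except NameError) → 'G' (finally) → 'X' (after the try/except). Output: BGX

Answer: BGX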